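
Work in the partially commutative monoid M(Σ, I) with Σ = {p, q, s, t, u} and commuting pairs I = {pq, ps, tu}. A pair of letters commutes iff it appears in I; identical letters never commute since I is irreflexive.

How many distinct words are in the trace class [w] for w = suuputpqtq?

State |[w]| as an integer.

4

drop 0:s onto floor
drop 1:u onto {0:s}
drop 2:u onto {1:u}
drop 3:p onto {2:u}
drop 4:u onto {3:p}
drop 5:t onto {3:p}
drop 6:p onto {4:u, 5:t}
drop 7:q onto {4:u, 5:t}
drop 8:t onto {6:p, 7:q}
drop 9:q onto {8:t}
ground layer = {0:s}
drop-orders for the pieces not yet dropped (sum over which currently-grounded one goes next):
  1 to go: {9} 1
  2 to go: {8,9} 1
  3 to go: {6,8,9} 1  {7,8,9} 1
  4 to go: {6,7,8,9} 2
  5 to go: {4,6,7,8,9} 2  {5,6,7,8,9} 2
  6 to go: {4,5,6,7,8,9} 4
  7 to go: {3,4,5,6,7,8,9} 4
  8 to go: {2,3,4,5,6,7,8,9} 4
  if 0:s drops first: 4 orders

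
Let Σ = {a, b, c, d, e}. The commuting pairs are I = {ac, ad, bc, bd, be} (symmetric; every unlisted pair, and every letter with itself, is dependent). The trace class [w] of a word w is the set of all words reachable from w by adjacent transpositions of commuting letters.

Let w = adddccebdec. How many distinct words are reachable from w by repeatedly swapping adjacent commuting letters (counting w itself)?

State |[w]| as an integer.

45

piece 0:a — minimal
piece 1:d — minimal
piece 2:d rests on {1:d}
piece 3:d rests on {2:d}
piece 4:c rests on {3:d}
piece 5:c rests on {4:c}
piece 6:e rests on {0:a, 5:c}
piece 7:b rests on {0:a}
piece 8:d rests on {6:e}
piece 9:e rests on {8:d}
piece 10:c rests on {9:e}
minimal pieces: {0:a, 1:d}
ways to finish when only these pieces remain (= sum over removing one remaining piece with nothing left below it):
  1 left: {7}→1  {10}→1
  2 left: {7,10}→2  {9,10}→1
  3 left: {7,9,10}→3  {8,9,10}→1
  4 left: {6,8,9,10}→1  {7,8,9,10}→4
  5 left: {5,6,8,9,10}→1  {6,7,8,9,10}→5
  6 left: {0,6,7,8,9,10}→5  {4,5,6,8,9,10}→1  {5,6,7,8,9,10}→6
  7 left: {0,5,6,7,8,9,10}→11  {3,4,5,6,8,9,10}→1  {4,5,6,7,8,9,10}→7
  8 left: {0,4,5,6,7,8,9,10}→18  {2,3,4,5,6,8,9,10}→1  {3,4,5,6,7,8,9,10}→8
  9 left: {0,3,4,5,6,7,8,9,10}→26  {1,2,3,4,5,6,8,9,10}→1  {2,3,4,5,6,7,8,9,10}→9
  placing 0:a first → 10 extensions
  placing 1:d first → 35 extensions
total linear extensions = 45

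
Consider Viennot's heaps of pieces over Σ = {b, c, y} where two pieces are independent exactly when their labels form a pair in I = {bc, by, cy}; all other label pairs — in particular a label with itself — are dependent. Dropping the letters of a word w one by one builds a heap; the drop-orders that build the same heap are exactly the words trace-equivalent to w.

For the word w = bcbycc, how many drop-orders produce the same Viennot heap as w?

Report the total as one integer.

60

piece 0:b — minimal
piece 1:c — minimal
piece 2:b rests on {0:b}
piece 3:y — minimal
piece 4:c rests on {1:c}
piece 5:c rests on {4:c}
minimal pieces: {0:b, 1:c, 3:y}
ways to finish when only these pieces remain (= sum over removing one remaining piece with nothing left below it):
  1 left: {2}→1  {3}→1  {5}→1
  2 left: {0,2}→1  {2,3}→2  {2,5}→2  {3,5}→2  {4,5}→1
  3 left: {0,2,3}→3  {0,2,5}→3  {1,4,5}→1  {2,3,5}→6  {2,4,5}→3  {3,4,5}→3
  4 left: {0,2,3,5}→12  {0,2,4,5}→6  {1,2,4,5}→4  {1,3,4,5}→4  {2,3,4,5}→12
  placing 0:b first → 20 extensions
  placing 1:c first → 30 extensions
  placing 3:y first → 10 extensions
total linear extensions = 60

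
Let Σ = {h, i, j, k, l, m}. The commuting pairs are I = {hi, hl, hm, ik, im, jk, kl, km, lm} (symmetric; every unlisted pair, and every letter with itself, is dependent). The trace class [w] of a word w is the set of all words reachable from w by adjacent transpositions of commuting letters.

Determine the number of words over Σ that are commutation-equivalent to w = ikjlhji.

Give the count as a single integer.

0(i) covers ∅
1(k) covers ∅
2(j) covers 0:i
3(l) covers 2:j
4(h) covers 1:k, 2:j
5(j) covers 3:l, 4:h
6(i) covers 5:j
floor of heap: 0:i, 1:k
completions by unplaced set U, small U first (add the entries for U minus each lowest piece of U):
  |U|=1: {6}:1
  |U|=2: {5,6}:1
  |U|=3: {3,5,6}:1  {4,5,6}:1
  |U|=4: {1,4,5,6}:1  {3,4,5,6}:2
  |U|=5: {1,3,4,5,6}:3  {2,3,4,5,6}:2
  start at 0(i): 5
  start at 1(k): 2
sum over floor = 7

7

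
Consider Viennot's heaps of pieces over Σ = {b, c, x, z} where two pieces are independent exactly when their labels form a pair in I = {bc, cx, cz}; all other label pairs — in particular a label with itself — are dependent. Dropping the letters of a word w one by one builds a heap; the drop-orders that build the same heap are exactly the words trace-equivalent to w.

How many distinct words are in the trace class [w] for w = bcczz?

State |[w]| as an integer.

10

piece 0:b — minimal
piece 1:c — minimal
piece 2:c rests on {1:c}
piece 3:z rests on {0:b}
piece 4:z rests on {3:z}
minimal pieces: {0:b, 1:c}
ways to finish when only these pieces remain (= sum over removing one remaining piece with nothing left below it):
  1 left: {2}→1  {4}→1
  2 left: {1,2}→1  {2,4}→2  {3,4}→1
  3 left: {0,3,4}→1  {1,2,4}→3  {2,3,4}→3
  placing 0:b first → 6 extensions
  placing 1:c first → 4 extensions
total linear extensions = 10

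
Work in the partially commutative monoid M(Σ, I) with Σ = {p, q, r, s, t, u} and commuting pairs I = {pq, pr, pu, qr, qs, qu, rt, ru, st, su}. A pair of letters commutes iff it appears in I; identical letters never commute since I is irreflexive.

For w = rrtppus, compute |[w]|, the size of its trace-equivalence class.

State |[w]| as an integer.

55

piece 0:r — minimal
piece 1:r rests on {0:r}
piece 2:t — minimal
piece 3:p rests on {2:t}
piece 4:p rests on {3:p}
piece 5:u rests on {2:t}
piece 6:s rests on {1:r, 4:p}
minimal pieces: {0:r, 2:t}
ways to finish when only these pieces remain (= sum over removing one remaining piece with nothing left below it):
  1 left: {5}→1  {6}→1
  2 left: {1,6}→1  {4,6}→1  {5,6}→2
  3 left: {0,1,6}→1  {1,4,6}→2  {1,5,6}→3  {3,4,6}→1  {4,5,6}→3
  4 left: {0,1,4,6}→3  {0,1,5,6}→4  {1,3,4,6}→3  {1,4,5,6}→8  {3,4,5,6}→4
  5 left: {0,1,3,4,6}→6  {0,1,4,5,6}→15  {1,3,4,5,6}→15  {2,3,4,5,6}→4
  placing 0:r first → 19 extensions
  placing 2:t first → 36 extensions
total linear extensions = 55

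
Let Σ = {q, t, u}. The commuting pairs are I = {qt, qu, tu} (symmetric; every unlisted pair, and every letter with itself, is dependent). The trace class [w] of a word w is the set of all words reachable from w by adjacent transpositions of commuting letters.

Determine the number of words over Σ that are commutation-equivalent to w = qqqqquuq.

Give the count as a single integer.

28

0(q) covers ∅
1(q) covers 0:q
2(q) covers 1:q
3(q) covers 2:q
4(q) covers 3:q
5(u) covers ∅
6(u) covers 5:u
7(q) covers 4:q
floor of heap: 0:q, 5:u
completions by unplaced set U, small U first (add the entries for U minus each lowest piece of U):
  |U|=1: {6}:1  {7}:1
  |U|=2: {4,7}:1  {5,6}:1  {6,7}:2
  |U|=3: {3,4,7}:1  {4,6,7}:3  {5,6,7}:3
  |U|=4: {2,3,4,7}:1  {3,4,6,7}:4  {4,5,6,7}:6
  |U|=5: {1,2,3,4,7}:1  {2,3,4,6,7}:5  {3,4,5,6,7}:10
  |U|=6: {0,1,2,3,4,7}:1  {1,2,3,4,6,7}:6  {2,3,4,5,6,7}:15
  start at 0(q): 21
  start at 5(u): 7
sum over floor = 28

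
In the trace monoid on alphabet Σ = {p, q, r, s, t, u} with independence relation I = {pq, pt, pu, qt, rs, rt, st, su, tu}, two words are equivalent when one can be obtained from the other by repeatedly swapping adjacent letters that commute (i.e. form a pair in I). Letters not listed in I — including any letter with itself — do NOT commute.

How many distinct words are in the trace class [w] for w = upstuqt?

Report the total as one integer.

drop 0:u onto floor
drop 1:p onto floor
drop 2:s onto {1:p}
drop 3:t onto floor
drop 4:u onto {0:u}
drop 5:q onto {2:s, 4:u}
drop 6:t onto {3:t}
ground layer = {0:u, 1:p, 3:t}
drop-orders for the pieces not yet dropped (sum over which currently-grounded one goes next):
  1 to go: {5} 1  {6} 1
  2 to go: {2,5} 1  {3,6} 1  {4,5} 1  {5,6} 2
  3 to go: {0,4,5} 1  {1,2,5} 1  {2,4,5} 2  {2,5,6} 3  {3,5,6} 3  {4,5,6} 3
  4 to go: {0,2,4,5} 3  {0,4,5,6} 4  {1,2,4,5} 3  {1,2,5,6} 4  {2,3,5,6} 6  {2,4,5,6} 8  {3,4,5,6} 6
  5 to go: {0,1,2,4,5} 6  {0,2,4,5,6} 15  {0,3,4,5,6} 10  {1,2,3,5,6} 10  {1,2,4,5,6} 15  {2,3,4,5,6} 20
  if 0:u drops first: 45 orders
  if 1:p drops first: 45 orders
  if 3:t drops first: 36 orders
heap linearizations: 126

126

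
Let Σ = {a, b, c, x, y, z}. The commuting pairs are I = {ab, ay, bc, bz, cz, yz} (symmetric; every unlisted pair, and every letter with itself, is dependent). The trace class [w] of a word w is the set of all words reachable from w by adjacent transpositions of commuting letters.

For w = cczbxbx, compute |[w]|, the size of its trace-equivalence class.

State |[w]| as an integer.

12

piece 0:c — minimal
piece 1:c rests on {0:c}
piece 2:z — minimal
piece 3:b — minimal
piece 4:x rests on {1:c, 2:z, 3:b}
piece 5:b rests on {4:x}
piece 6:x rests on {5:b}
minimal pieces: {0:c, 2:z, 3:b}
ways to finish when only these pieces remain (= sum over removing one remaining piece with nothing left below it):
  1 left: {6}→1
  2 left: {5,6}→1
  3 left: {4,5,6}→1
  4 left: {1,4,5,6}→1  {2,4,5,6}→1  {3,4,5,6}→1
  5 left: {0,1,4,5,6}→1  {1,2,4,5,6}→2  {1,3,4,5,6}→2  {2,3,4,5,6}→2
  placing 0:c first → 6 extensions
  placing 2:z first → 3 extensions
  placing 3:b first → 3 extensions
total linear extensions = 12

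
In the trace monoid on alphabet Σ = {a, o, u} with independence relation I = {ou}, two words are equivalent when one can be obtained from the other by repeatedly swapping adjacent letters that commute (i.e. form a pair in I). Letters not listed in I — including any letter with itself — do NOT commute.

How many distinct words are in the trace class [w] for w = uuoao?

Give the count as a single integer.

3

#0=u has no predecessor
#1=u depends on [0:u]
#2=o has no predecessor
#3=a depends on [1:u, 2:o]
#4=o depends on [3:a]
sources: [0:u, 2:o]
N(rest) = Σ N(rest − s) over sources s of rest; N(one piece) = 1:
  size 1 → [4]=1
  size 2 → [3,4]=1
  size 3 → [1,3,4]=1  [2,3,4]=1
  first=0(u) contributes 2
  first=2(o) contributes 1
|[w]| = 3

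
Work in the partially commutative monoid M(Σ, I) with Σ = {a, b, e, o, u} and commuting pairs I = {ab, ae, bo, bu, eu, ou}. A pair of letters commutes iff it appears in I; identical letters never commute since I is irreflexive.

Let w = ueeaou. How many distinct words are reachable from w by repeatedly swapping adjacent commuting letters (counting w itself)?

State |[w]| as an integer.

16

piece 0:u — minimal
piece 1:e — minimal
piece 2:e rests on {1:e}
piece 3:a rests on {0:u}
piece 4:o rests on {2:e, 3:a}
piece 5:u rests on {3:a}
minimal pieces: {0:u, 1:e}
ways to finish when only these pieces remain (= sum over removing one remaining piece with nothing left below it):
  1 left: {4}→1  {5}→1
  2 left: {2,4}→1  {4,5}→2
  3 left: {1,2,4}→1  {2,4,5}→3  {3,4,5}→2
  4 left: {0,3,4,5}→2  {1,2,4,5}→4  {2,3,4,5}→5
  placing 0:u first → 9 extensions
  placing 1:e first → 7 extensions
total linear extensions = 16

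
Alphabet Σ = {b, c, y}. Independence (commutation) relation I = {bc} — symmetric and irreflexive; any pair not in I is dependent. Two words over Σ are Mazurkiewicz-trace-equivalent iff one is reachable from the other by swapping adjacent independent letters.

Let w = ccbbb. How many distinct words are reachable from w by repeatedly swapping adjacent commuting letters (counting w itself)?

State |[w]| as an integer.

piece 0:c — minimal
piece 1:c rests on {0:c}
piece 2:b — minimal
piece 3:b rests on {2:b}
piece 4:b rests on {3:b}
minimal pieces: {0:c, 2:b}
ways to finish when only these pieces remain (= sum over removing one remaining piece with nothing left below it):
  1 left: {1}→1  {4}→1
  2 left: {0,1}→1  {1,4}→2  {3,4}→1
  3 left: {0,1,4}→3  {1,3,4}→3  {2,3,4}→1
  placing 0:c first → 4 extensions
  placing 2:b first → 6 extensions
total linear extensions = 10

10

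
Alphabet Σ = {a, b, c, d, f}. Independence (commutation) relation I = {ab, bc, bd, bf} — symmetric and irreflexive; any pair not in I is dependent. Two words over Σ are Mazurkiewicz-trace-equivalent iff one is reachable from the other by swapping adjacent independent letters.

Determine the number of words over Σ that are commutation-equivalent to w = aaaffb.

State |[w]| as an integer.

6

piece 0:a — minimal
piece 1:a rests on {0:a}
piece 2:a rests on {1:a}
piece 3:f rests on {2:a}
piece 4:f rests on {3:f}
piece 5:b — minimal
minimal pieces: {0:a, 5:b}
ways to finish when only these pieces remain (= sum over removing one remaining piece with nothing left below it):
  1 left: {4}→1  {5}→1
  2 left: {3,4}→1  {4,5}→2
  3 left: {2,3,4}→1  {3,4,5}→3
  4 left: {1,2,3,4}→1  {2,3,4,5}→4
  placing 0:a first → 5 extensions
  placing 5:b first → 1 extensions
total linear extensions = 6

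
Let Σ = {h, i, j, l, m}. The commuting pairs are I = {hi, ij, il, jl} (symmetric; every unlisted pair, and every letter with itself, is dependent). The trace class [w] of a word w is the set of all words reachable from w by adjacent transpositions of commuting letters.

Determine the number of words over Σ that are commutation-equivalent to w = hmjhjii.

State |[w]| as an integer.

0(h) covers ∅
1(m) covers 0:h
2(j) covers 1:m
3(h) covers 2:j
4(j) covers 3:h
5(i) covers 1:m
6(i) covers 5:i
floor of heap: 0:h
completions by unplaced set U, small U first (add the entries for U minus each lowest piece of U):
  |U|=1: {4}:1  {6}:1
  |U|=2: {3,4}:1  {4,6}:2  {5,6}:1
  |U|=3: {2,3,4}:1  {3,4,6}:3  {4,5,6}:3
  |U|=4: {2,3,4,6}:4  {3,4,5,6}:6
  |U|=5: {2,3,4,5,6}:10
  start at 0(h): 10

10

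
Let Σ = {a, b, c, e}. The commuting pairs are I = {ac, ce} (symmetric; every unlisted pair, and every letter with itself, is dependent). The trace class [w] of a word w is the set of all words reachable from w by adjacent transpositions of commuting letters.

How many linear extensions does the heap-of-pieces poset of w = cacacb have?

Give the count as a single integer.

0(c) covers ∅
1(a) covers ∅
2(c) covers 0:c
3(a) covers 1:a
4(c) covers 2:c
5(b) covers 3:a, 4:c
floor of heap: 0:c, 1:a
completions by unplaced set U, small U first (add the entries for U minus each lowest piece of U):
  |U|=1: {5}:1
  |U|=2: {3,5}:1  {4,5}:1
  |U|=3: {1,3,5}:1  {2,4,5}:1  {3,4,5}:2
  |U|=4: {0,2,4,5}:1  {1,3,4,5}:3  {2,3,4,5}:3
  start at 0(c): 6
  start at 1(a): 4
sum over floor = 10

10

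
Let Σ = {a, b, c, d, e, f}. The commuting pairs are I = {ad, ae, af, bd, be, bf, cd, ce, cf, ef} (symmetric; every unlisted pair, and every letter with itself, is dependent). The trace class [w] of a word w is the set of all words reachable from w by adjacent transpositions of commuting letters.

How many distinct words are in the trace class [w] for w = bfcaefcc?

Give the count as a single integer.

168

#0=b has no predecessor
#1=f has no predecessor
#2=c depends on [0:b]
#3=a depends on [2:c]
#4=e has no predecessor
#5=f depends on [1:f]
#6=c depends on [3:a]
#7=c depends on [6:c]
sources: [0:b, 1:f, 4:e]
N(rest) = Σ N(rest − s) over sources s of rest; N(one piece) = 1:
  size 1 → [4]=1  [5]=1  [7]=1
  size 2 → [1,5]=1  [4,5]=2  [4,7]=2  [5,7]=2  [6,7]=1
  size 3 → [1,4,5]=3  [1,5,7]=3  [3,6,7]=1  [4,5,7]=6  [4,6,7]=3  [5,6,7]=3
  size 4 → [1,4,5,7]=12  [1,5,6,7]=6  [2,3,6,7]=1  [3,4,6,7]=4  [3,5,6,7]=4  [4,5,6,7]=12
  size 5 → [0,2,3,6,7]=1  [1,3,5,6,7]=10  [1,4,5,6,7]=30  [2,3,4,6,7]=5  [2,3,5,6,7]=5  [3,4,5,6,7]=20
  size 6 → [0,2,3,4,6,7]=6  [0,2,3,5,6,7]=6  [1,2,3,5,6,7]=15  [1,3,4,5,6,7]=60  [2,3,4,5,6,7]=30
  first=0(b) contributes 105
  first=1(f) contributes 42
  first=4(e) contributes 21
|[w]| = 168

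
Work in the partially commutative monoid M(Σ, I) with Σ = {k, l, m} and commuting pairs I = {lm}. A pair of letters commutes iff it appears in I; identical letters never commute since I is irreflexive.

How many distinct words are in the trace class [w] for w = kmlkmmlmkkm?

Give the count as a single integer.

8

piece 0:k — minimal
piece 1:m rests on {0:k}
piece 2:l rests on {0:k}
piece 3:k rests on {1:m, 2:l}
piece 4:m rests on {3:k}
piece 5:m rests on {4:m}
piece 6:l rests on {3:k}
piece 7:m rests on {5:m}
piece 8:k rests on {6:l, 7:m}
piece 9:k rests on {8:k}
piece 10:m rests on {9:k}
minimal pieces: {0:k}
ways to finish when only these pieces remain (= sum over removing one remaining piece with nothing left below it):
  1 left: {10}→1
  2 left: {9,10}→1
  3 left: {8,9,10}→1
  4 left: {6,8,9,10}→1  {7,8,9,10}→1
  5 left: {5,7,8,9,10}→1  {6,7,8,9,10}→2
  6 left: {4,5,7,8,9,10}→1  {5,6,7,8,9,10}→3
  7 left: {4,5,6,7,8,9,10}→4
  8 left: {3,4,5,6,7,8,9,10}→4
  9 left: {1,3,4,5,6,7,8,9,10}→4  {2,3,4,5,6,7,8,9,10}→4
  placing 0:k first → 8 extensions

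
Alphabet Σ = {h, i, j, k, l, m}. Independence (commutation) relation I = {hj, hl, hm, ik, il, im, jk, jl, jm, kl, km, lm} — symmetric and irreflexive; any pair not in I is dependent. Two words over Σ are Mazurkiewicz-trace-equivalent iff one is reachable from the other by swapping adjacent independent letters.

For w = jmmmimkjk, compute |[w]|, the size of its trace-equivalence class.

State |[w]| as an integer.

1260

piece 0:j — minimal
piece 1:m — minimal
piece 2:m rests on {1:m}
piece 3:m rests on {2:m}
piece 4:i rests on {0:j}
piece 5:m rests on {3:m}
piece 6:k — minimal
piece 7:j rests on {4:i}
piece 8:k rests on {6:k}
minimal pieces: {0:j, 1:m, 6:k}
ways to finish when only these pieces remain (= sum over removing one remaining piece with nothing left below it):
  1 left: {5}→1  {7}→1  {8}→1
  2 left: {3,5}→1  {4,7}→1  {5,7}→2  {5,8}→2  {6,8}→1  {7,8}→2
  3 left: {0,4,7}→1  {2,3,5}→1  {3,5,7}→3  {3,5,8}→3  {4,5,7}→3  {4,7,8}→3  {5,6,8}→3  {5,7,8}→6  {6,7,8}→3
  4 left: {0,4,5,7}→4  {0,4,7,8}→4  {1,2,3,5}→1  {2,3,5,7}→4  {2,3,5,8}→4  {3,4,5,7}→6  {3,5,6,8}→6  {3,5,7,8}→12  {4,5,7,8}→12  {4,6,7,8}→6  {5,6,7,8}→12
  5 left: {0,3,4,5,7}→10  {0,4,5,7,8}→20  {0,4,6,7,8}→10  {1,2,3,5,7}→5  {1,2,3,5,8}→5  {2,3,4,5,7}→10  {2,3,5,6,8}→10  {2,3,5,7,8}→20  {3,4,5,7,8}→30  {3,5,6,7,8}→30  {4,5,6,7,8}→30
  6 left: {0,2,3,4,5,7}→20  {0,3,4,5,7,8}→60  {0,4,5,6,7,8}→60  {1,2,3,4,5,7}→15  {1,2,3,5,6,8}→15  {1,2,3,5,7,8}→30  {2,3,4,5,7,8}→60  {2,3,5,6,7,8}→60  {3,4,5,6,7,8}→90
  7 left: {0,1,2,3,4,5,7}→35  {0,2,3,4,5,7,8}→140  {0,3,4,5,6,7,8}→210  {1,2,3,4,5,7,8}→105  {1,2,3,5,6,7,8}→105  {2,3,4,5,6,7,8}→210
  placing 0:j first → 420 extensions
  placing 1:m first → 560 extensions
  placing 6:k first → 280 extensions
total linear extensions = 1260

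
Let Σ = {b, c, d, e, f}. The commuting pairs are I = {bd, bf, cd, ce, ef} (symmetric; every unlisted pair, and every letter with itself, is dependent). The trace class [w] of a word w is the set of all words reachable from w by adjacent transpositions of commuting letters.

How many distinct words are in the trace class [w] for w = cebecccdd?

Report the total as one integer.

40

0(c) covers ∅
1(e) covers ∅
2(b) covers 0:c, 1:e
3(e) covers 2:b
4(c) covers 2:b
5(c) covers 4:c
6(c) covers 5:c
7(d) covers 3:e
8(d) covers 7:d
floor of heap: 0:c, 1:e
completions by unplaced set U, small U first (add the entries for U minus each lowest piece of U):
  |U|=1: {6}:1  {8}:1
  |U|=2: {5,6}:1  {6,8}:2  {7,8}:1
  |U|=3: {3,7,8}:1  {4,5,6}:1  {5,6,8}:3  {6,7,8}:3
  |U|=4: {3,6,7,8}:4  {4,5,6,8}:4  {5,6,7,8}:6
  |U|=5: {3,5,6,7,8}:10  {4,5,6,7,8}:10
  |U|=6: {3,4,5,6,7,8}:20
  |U|=7: {2,3,4,5,6,7,8}:20
  start at 0(c): 20
  start at 1(e): 20
sum over floor = 40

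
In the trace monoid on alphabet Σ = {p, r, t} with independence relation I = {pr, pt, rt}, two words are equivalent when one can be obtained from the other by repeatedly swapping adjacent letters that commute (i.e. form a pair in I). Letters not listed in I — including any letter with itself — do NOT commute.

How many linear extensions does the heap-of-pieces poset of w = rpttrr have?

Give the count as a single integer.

60

0(r) covers ∅
1(p) covers ∅
2(t) covers ∅
3(t) covers 2:t
4(r) covers 0:r
5(r) covers 4:r
floor of heap: 0:r, 1:p, 2:t
completions by unplaced set U, small U first (add the entries for U minus each lowest piece of U):
  |U|=1: {1}:1  {3}:1  {5}:1
  |U|=2: {1,3}:2  {1,5}:2  {2,3}:1  {3,5}:2  {4,5}:1
  |U|=3: {0,4,5}:1  {1,2,3}:3  {1,3,5}:6  {1,4,5}:3  {2,3,5}:3  {3,4,5}:3
  |U|=4: {0,1,4,5}:4  {0,3,4,5}:4  {1,2,3,5}:12  {1,3,4,5}:12  {2,3,4,5}:6
  start at 0(r): 30
  start at 1(p): 10
  start at 2(t): 20
sum over floor = 60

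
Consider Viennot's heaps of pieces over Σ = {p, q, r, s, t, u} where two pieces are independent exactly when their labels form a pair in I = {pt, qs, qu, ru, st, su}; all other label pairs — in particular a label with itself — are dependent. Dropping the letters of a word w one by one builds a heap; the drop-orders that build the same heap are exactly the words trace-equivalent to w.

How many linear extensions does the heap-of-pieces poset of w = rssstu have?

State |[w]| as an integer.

10

drop 0:r onto floor
drop 1:s onto {0:r}
drop 2:s onto {1:s}
drop 3:s onto {2:s}
drop 4:t onto {0:r}
drop 5:u onto {4:t}
ground layer = {0:r}
drop-orders for the pieces not yet dropped (sum over which currently-grounded one goes next):
  1 to go: {3} 1  {5} 1
  2 to go: {2,3} 1  {3,5} 2  {4,5} 1
  3 to go: {1,2,3} 1  {2,3,5} 3  {3,4,5} 3
  4 to go: {1,2,3,5} 4  {2,3,4,5} 6
  if 0:r drops first: 10 orders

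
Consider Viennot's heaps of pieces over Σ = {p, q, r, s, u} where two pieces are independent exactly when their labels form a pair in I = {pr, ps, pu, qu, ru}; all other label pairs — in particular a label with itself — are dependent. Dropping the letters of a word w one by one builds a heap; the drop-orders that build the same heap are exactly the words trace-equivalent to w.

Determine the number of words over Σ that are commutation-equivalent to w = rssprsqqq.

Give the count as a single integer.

0(r) covers ∅
1(s) covers 0:r
2(s) covers 1:s
3(p) covers ∅
4(r) covers 2:s
5(s) covers 4:r
6(q) covers 3:p, 5:s
7(q) covers 6:q
8(q) covers 7:q
floor of heap: 0:r, 3:p
completions by unplaced set U, small U first (add the entries for U minus each lowest piece of U):
  |U|=1: {8}:1
  |U|=2: {7,8}:1
  |U|=3: {6,7,8}:1
  |U|=4: {3,6,7,8}:1  {5,6,7,8}:1
  |U|=5: {3,5,6,7,8}:2  {4,5,6,7,8}:1
  |U|=6: {2,4,5,6,7,8}:1  {3,4,5,6,7,8}:3
  |U|=7: {1,2,4,5,6,7,8}:1  {2,3,4,5,6,7,8}:4
  start at 0(r): 5
  start at 3(p): 1
sum over floor = 6

6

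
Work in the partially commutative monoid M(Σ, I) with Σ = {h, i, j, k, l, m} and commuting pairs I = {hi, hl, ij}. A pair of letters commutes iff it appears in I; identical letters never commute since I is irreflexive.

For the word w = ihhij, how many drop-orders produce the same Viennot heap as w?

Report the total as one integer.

10

0(i) covers ∅
1(h) covers ∅
2(h) covers 1:h
3(i) covers 0:i
4(j) covers 2:h
floor of heap: 0:i, 1:h
completions by unplaced set U, small U first (add the entries for U minus each lowest piece of U):
  |U|=1: {3}:1  {4}:1
  |U|=2: {0,3}:1  {2,4}:1  {3,4}:2
  |U|=3: {0,3,4}:3  {1,2,4}:1  {2,3,4}:3
  start at 0(i): 4
  start at 1(h): 6
sum over floor = 10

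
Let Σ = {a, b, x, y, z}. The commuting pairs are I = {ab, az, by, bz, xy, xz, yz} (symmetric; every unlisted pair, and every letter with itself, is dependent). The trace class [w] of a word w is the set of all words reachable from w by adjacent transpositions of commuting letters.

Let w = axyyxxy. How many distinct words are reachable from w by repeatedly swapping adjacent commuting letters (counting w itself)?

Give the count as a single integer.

#0=a has no predecessor
#1=x depends on [0:a]
#2=y depends on [0:a]
#3=y depends on [2:y]
#4=x depends on [1:x]
#5=x depends on [4:x]
#6=y depends on [3:y]
sources: [0:a]
N(rest) = Σ N(rest − s) over sources s of rest; N(one piece) = 1:
  size 1 → [5]=1  [6]=1
  size 2 → [3,6]=1  [4,5]=1  [5,6]=2
  size 3 → [1,4,5]=1  [2,3,6]=1  [3,5,6]=3  [4,5,6]=3
  size 4 → [1,4,5,6]=4  [2,3,5,6]=4  [3,4,5,6]=6
  size 5 → [1,3,4,5,6]=10  [2,3,4,5,6]=10
  first=0(a) contributes 20

20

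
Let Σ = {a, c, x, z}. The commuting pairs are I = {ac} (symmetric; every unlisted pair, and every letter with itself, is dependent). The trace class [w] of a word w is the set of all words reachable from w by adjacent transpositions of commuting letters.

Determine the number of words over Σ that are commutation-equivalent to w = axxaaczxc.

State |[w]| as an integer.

0(a) covers ∅
1(x) covers 0:a
2(x) covers 1:x
3(a) covers 2:x
4(a) covers 3:a
5(c) covers 2:x
6(z) covers 4:a, 5:c
7(x) covers 6:z
8(c) covers 7:x
floor of heap: 0:a
completions by unplaced set U, small U first (add the entries for U minus each lowest piece of U):
  |U|=1: {8}:1
  |U|=2: {7,8}:1
  |U|=3: {6,7,8}:1
  |U|=4: {4,6,7,8}:1  {5,6,7,8}:1
  |U|=5: {3,4,6,7,8}:1  {4,5,6,7,8}:2
  |U|=6: {3,4,5,6,7,8}:3
  |U|=7: {2,3,4,5,6,7,8}:3
  start at 0(a): 3

3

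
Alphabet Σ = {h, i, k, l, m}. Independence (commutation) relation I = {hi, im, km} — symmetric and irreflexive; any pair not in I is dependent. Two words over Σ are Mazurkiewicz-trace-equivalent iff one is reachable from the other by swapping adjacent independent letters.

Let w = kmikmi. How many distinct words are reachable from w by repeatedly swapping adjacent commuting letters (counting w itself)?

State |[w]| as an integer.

15

drop 0:k onto floor
drop 1:m onto floor
drop 2:i onto {0:k}
drop 3:k onto {2:i}
drop 4:m onto {1:m}
drop 5:i onto {3:k}
ground layer = {0:k, 1:m}
drop-orders for the pieces not yet dropped (sum over which currently-grounded one goes next):
  1 to go: {4} 1  {5} 1
  2 to go: {1,4} 1  {3,5} 1  {4,5} 2
  3 to go: {1,4,5} 3  {2,3,5} 1  {3,4,5} 3
  4 to go: {0,2,3,5} 1  {1,3,4,5} 6  {2,3,4,5} 4
  if 0:k drops first: 10 orders
  if 1:m drops first: 5 orders
heap linearizations: 15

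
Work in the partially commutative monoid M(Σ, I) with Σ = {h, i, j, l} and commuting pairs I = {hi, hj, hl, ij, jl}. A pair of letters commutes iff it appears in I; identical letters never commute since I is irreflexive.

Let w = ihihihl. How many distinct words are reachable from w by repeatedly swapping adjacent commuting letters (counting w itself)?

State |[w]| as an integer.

piece 0:i — minimal
piece 1:h — minimal
piece 2:i rests on {0:i}
piece 3:h rests on {1:h}
piece 4:i rests on {2:i}
piece 5:h rests on {3:h}
piece 6:l rests on {4:i}
minimal pieces: {0:i, 1:h}
ways to finish when only these pieces remain (= sum over removing one remaining piece with nothing left below it):
  1 left: {5}→1  {6}→1
  2 left: {3,5}→1  {4,6}→1  {5,6}→2
  3 left: {1,3,5}→1  {2,4,6}→1  {3,5,6}→3  {4,5,6}→3
  4 left: {0,2,4,6}→1  {1,3,5,6}→4  {2,4,5,6}→4  {3,4,5,6}→6
  5 left: {0,2,4,5,6}→5  {1,3,4,5,6}→10  {2,3,4,5,6}→10
  placing 0:i first → 20 extensions
  placing 1:h first → 15 extensions
total linear extensions = 35

35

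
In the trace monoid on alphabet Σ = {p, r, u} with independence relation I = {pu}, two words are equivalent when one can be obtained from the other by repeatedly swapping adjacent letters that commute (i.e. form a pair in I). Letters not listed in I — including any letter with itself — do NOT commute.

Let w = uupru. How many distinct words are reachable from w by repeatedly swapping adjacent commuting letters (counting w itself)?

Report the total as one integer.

3

#0=u has no predecessor
#1=u depends on [0:u]
#2=p has no predecessor
#3=r depends on [1:u, 2:p]
#4=u depends on [3:r]
sources: [0:u, 2:p]
N(rest) = Σ N(rest − s) over sources s of rest; N(one piece) = 1:
  size 1 → [4]=1
  size 2 → [3,4]=1
  size 3 → [1,3,4]=1  [2,3,4]=1
  first=0(u) contributes 2
  first=2(p) contributes 1
|[w]| = 3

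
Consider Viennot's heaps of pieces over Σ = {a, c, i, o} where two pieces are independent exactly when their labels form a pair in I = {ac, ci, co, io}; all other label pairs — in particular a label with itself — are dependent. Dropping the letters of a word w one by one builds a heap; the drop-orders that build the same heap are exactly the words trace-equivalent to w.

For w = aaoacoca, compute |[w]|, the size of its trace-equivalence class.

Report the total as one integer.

28

drop 0:a onto floor
drop 1:a onto {0:a}
drop 2:o onto {1:a}
drop 3:a onto {2:o}
drop 4:c onto floor
drop 5:o onto {3:a}
drop 6:c onto {4:c}
drop 7:a onto {5:o}
ground layer = {0:a, 4:c}
drop-orders for the pieces not yet dropped (sum over which currently-grounded one goes next):
  1 to go: {6} 1  {7} 1
  2 to go: {4,6} 1  {5,7} 1  {6,7} 2
  3 to go: {3,5,7} 1  {4,6,7} 3  {5,6,7} 3
  4 to go: {2,3,5,7} 1  {3,5,6,7} 4  {4,5,6,7} 6
  5 to go: {1,2,3,5,7} 1  {2,3,5,6,7} 5  {3,4,5,6,7} 10
  6 to go: {0,1,2,3,5,7} 1  {1,2,3,5,6,7} 6  {2,3,4,5,6,7} 15
  if 0:a drops first: 21 orders
  if 4:c drops first: 7 orders
heap linearizations: 28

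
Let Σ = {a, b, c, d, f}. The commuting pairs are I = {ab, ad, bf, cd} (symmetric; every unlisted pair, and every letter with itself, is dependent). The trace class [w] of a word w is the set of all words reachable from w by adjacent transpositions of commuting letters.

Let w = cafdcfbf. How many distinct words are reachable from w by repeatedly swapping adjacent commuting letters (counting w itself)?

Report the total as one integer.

6

#0=c has no predecessor
#1=a depends on [0:c]
#2=f depends on [1:a]
#3=d depends on [2:f]
#4=c depends on [2:f]
#5=f depends on [3:d, 4:c]
#6=b depends on [3:d, 4:c]
#7=f depends on [5:f]
sources: [0:c]
N(rest) = Σ N(rest − s) over sources s of rest; N(one piece) = 1:
  size 1 → [6]=1  [7]=1
  size 2 → [5,7]=1  [6,7]=2
  size 3 → [5,6,7]=3
  size 4 → [3,5,6,7]=3  [4,5,6,7]=3
  size 5 → [3,4,5,6,7]=6
  size 6 → [2,3,4,5,6,7]=6
  first=0(c) contributes 6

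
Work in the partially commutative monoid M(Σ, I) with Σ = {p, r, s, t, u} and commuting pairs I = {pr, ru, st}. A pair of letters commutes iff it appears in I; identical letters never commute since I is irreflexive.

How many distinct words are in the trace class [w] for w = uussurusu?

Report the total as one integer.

3

#0=u has no predecessor
#1=u depends on [0:u]
#2=s depends on [1:u]
#3=s depends on [2:s]
#4=u depends on [3:s]
#5=r depends on [3:s]
#6=u depends on [4:u]
#7=s depends on [5:r, 6:u]
#8=u depends on [7:s]
sources: [0:u]
N(rest) = Σ N(rest − s) over sources s of rest; N(one piece) = 1:
  size 1 → [8]=1
  size 2 → [7,8]=1
  size 3 → [5,7,8]=1  [6,7,8]=1
  size 4 → [4,6,7,8]=1  [5,6,7,8]=2
  size 5 → [4,5,6,7,8]=3
  size 6 → [3,4,5,6,7,8]=3
  size 7 → [2,3,4,5,6,7,8]=3
  first=0(u) contributes 3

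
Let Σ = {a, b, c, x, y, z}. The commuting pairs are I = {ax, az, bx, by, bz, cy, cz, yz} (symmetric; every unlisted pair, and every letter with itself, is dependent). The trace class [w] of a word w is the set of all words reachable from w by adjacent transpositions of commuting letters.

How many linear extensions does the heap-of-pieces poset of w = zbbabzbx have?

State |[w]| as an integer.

56

0(z) covers ∅
1(b) covers ∅
2(b) covers 1:b
3(a) covers 2:b
4(b) covers 3:a
5(z) covers 0:z
6(b) covers 4:b
7(x) covers 5:z
floor of heap: 0:z, 1:b
completions by unplaced set U, small U first (add the entries for U minus each lowest piece of U):
  |U|=1: {6}:1  {7}:1
  |U|=2: {4,6}:1  {5,7}:1  {6,7}:2
  |U|=3: {0,5,7}:1  {3,4,6}:1  {4,6,7}:3  {5,6,7}:3
  |U|=4: {0,5,6,7}:4  {2,3,4,6}:1  {3,4,6,7}:4  {4,5,6,7}:6
  |U|=5: {0,4,5,6,7}:10  {1,2,3,4,6}:1  {2,3,4,6,7}:5  {3,4,5,6,7}:10
  |U|=6: {0,3,4,5,6,7}:20  {1,2,3,4,6,7}:6  {2,3,4,5,6,7}:15
  start at 0(z): 21
  start at 1(b): 35
sum over floor = 56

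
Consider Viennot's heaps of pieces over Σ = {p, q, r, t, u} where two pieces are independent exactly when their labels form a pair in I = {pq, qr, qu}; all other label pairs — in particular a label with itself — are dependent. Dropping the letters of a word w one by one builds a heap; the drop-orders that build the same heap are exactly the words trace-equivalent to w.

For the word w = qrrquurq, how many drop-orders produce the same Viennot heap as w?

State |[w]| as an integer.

56

piece 0:q — minimal
piece 1:r — minimal
piece 2:r rests on {1:r}
piece 3:q rests on {0:q}
piece 4:u rests on {2:r}
piece 5:u rests on {4:u}
piece 6:r rests on {5:u}
piece 7:q rests on {3:q}
minimal pieces: {0:q, 1:r}
ways to finish when only these pieces remain (= sum over removing one remaining piece with nothing left below it):
  1 left: {6}→1  {7}→1
  2 left: {3,7}→1  {5,6}→1  {6,7}→2
  3 left: {0,3,7}→1  {3,6,7}→3  {4,5,6}→1  {5,6,7}→3
  4 left: {0,3,6,7}→4  {2,4,5,6}→1  {3,5,6,7}→6  {4,5,6,7}→4
  5 left: {0,3,5,6,7}→10  {1,2,4,5,6}→1  {2,4,5,6,7}→5  {3,4,5,6,7}→10
  6 left: {0,3,4,5,6,7}→20  {1,2,4,5,6,7}→6  {2,3,4,5,6,7}→15
  placing 0:q first → 21 extensions
  placing 1:r first → 35 extensions
total linear extensions = 56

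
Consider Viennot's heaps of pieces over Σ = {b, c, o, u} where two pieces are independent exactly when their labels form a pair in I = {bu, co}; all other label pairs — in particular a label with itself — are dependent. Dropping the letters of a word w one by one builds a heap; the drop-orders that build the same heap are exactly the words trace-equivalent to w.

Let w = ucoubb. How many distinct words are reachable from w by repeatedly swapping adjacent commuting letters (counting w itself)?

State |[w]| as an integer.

piece 0:u — minimal
piece 1:c rests on {0:u}
piece 2:o rests on {0:u}
piece 3:u rests on {1:c, 2:o}
piece 4:b rests on {1:c, 2:o}
piece 5:b rests on {4:b}
minimal pieces: {0:u}
ways to finish when only these pieces remain (= sum over removing one remaining piece with nothing left below it):
  1 left: {3}→1  {5}→1
  2 left: {3,5}→2  {4,5}→1
  3 left: {3,4,5}→3
  4 left: {1,3,4,5}→3  {2,3,4,5}→3
  placing 0:u first → 6 extensions

6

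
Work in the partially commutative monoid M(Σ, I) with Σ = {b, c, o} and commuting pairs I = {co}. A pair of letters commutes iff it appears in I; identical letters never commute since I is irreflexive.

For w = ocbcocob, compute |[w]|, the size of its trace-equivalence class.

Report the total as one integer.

12

piece 0:o — minimal
piece 1:c — minimal
piece 2:b rests on {0:o, 1:c}
piece 3:c rests on {2:b}
piece 4:o rests on {2:b}
piece 5:c rests on {3:c}
piece 6:o rests on {4:o}
piece 7:b rests on {5:c, 6:o}
minimal pieces: {0:o, 1:c}
ways to finish when only these pieces remain (= sum over removing one remaining piece with nothing left below it):
  1 left: {7}→1
  2 left: {5,7}→1  {6,7}→1
  3 left: {3,5,7}→1  {4,6,7}→1  {5,6,7}→2
  4 left: {3,5,6,7}→3  {4,5,6,7}→3
  5 left: {3,4,5,6,7}→6
  6 left: {2,3,4,5,6,7}→6
  placing 0:o first → 6 extensions
  placing 1:c first → 6 extensions
total linear extensions = 12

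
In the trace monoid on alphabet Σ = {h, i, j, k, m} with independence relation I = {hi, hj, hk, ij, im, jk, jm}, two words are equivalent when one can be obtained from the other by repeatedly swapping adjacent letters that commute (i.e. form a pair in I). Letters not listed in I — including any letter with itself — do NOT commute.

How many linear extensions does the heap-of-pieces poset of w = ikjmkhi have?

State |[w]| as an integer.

0(i) covers ∅
1(k) covers 0:i
2(j) covers ∅
3(m) covers 1:k
4(k) covers 3:m
5(h) covers 3:m
6(i) covers 4:k
floor of heap: 0:i, 2:j
completions by unplaced set U, small U first (add the entries for U minus each lowest piece of U):
  |U|=1: {2}:1  {5}:1  {6}:1
  |U|=2: {2,5}:2  {2,6}:2  {4,6}:1  {5,6}:2
  |U|=3: {2,4,6}:3  {2,5,6}:6  {4,5,6}:3
  |U|=4: {2,4,5,6}:12  {3,4,5,6}:3
  |U|=5: {1,3,4,5,6}:3  {2,3,4,5,6}:15
  start at 0(i): 18
  start at 2(j): 3
sum over floor = 21

21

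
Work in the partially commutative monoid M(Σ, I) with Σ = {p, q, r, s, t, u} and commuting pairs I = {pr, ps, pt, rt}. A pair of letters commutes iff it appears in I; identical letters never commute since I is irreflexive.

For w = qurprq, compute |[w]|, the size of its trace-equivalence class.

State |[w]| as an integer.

3

#0=q has no predecessor
#1=u depends on [0:q]
#2=r depends on [1:u]
#3=p depends on [1:u]
#4=r depends on [2:r]
#5=q depends on [3:p, 4:r]
sources: [0:q]
N(rest) = Σ N(rest − s) over sources s of rest; N(one piece) = 1:
  size 1 → [5]=1
  size 2 → [3,5]=1  [4,5]=1
  size 3 → [2,4,5]=1  [3,4,5]=2
  size 4 → [2,3,4,5]=3
  first=0(q) contributes 3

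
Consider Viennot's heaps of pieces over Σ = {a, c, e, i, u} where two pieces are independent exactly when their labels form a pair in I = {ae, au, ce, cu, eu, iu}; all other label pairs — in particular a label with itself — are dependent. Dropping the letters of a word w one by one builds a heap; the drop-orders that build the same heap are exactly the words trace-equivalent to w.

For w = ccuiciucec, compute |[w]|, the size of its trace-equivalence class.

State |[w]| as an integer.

drop 0:c onto floor
drop 1:c onto {0:c}
drop 2:u onto floor
drop 3:i onto {1:c}
drop 4:c onto {3:i}
drop 5:i onto {4:c}
drop 6:u onto {2:u}
drop 7:c onto {5:i}
drop 8:e onto {5:i}
drop 9:c onto {7:c}
ground layer = {0:c, 2:u}
drop-orders for the pieces not yet dropped (sum over which currently-grounded one goes next):
  1 to go: {6} 1  {8} 1  {9} 1
  2 to go: {2,6} 1  {6,8} 2  {6,9} 2  {7,9} 1  {8,9} 2
  3 to go: {2,6,8} 3  {2,6,9} 3  {6,7,9} 3  {6,8,9} 6  {7,8,9} 3
  4 to go: {2,6,7,9} 6  {2,6,8,9} 12  {5,7,8,9} 3  {6,7,8,9} 12
  5 to go: {2,6,7,8,9} 30  {4,5,7,8,9} 3  {5,6,7,8,9} 15
  6 to go: {2,5,6,7,8,9} 45  {3,4,5,7,8,9} 3  {4,5,6,7,8,9} 18
  7 to go: {1,3,4,5,7,8,9} 3  {2,4,5,6,7,8,9} 63  {3,4,5,6,7,8,9} 21
  8 to go: {0,1,3,4,5,7,8,9} 3  {1,3,4,5,6,7,8,9} 24  {2,3,4,5,6,7,8,9} 84
  if 0:c drops first: 108 orders
  if 2:u drops first: 27 orders
heap linearizations: 135

135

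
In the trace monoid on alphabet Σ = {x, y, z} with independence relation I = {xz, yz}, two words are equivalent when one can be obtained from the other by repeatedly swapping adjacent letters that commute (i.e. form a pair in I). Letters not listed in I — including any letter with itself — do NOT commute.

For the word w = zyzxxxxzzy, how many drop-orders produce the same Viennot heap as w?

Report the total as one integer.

#0=z has no predecessor
#1=y has no predecessor
#2=z depends on [0:z]
#3=x depends on [1:y]
#4=x depends on [3:x]
#5=x depends on [4:x]
#6=x depends on [5:x]
#7=z depends on [2:z]
#8=z depends on [7:z]
#9=y depends on [6:x]
sources: [0:z, 1:y]
N(rest) = Σ N(rest − s) over sources s of rest; N(one piece) = 1:
  size 1 → [8]=1  [9]=1
  size 2 → [6,9]=1  [7,8]=1  [8,9]=2
  size 3 → [2,7,8]=1  [5,6,9]=1  [6,8,9]=3  [7,8,9]=3
  size 4 → [0,2,7,8]=1  [2,7,8,9]=4  [4,5,6,9]=1  [5,6,8,9]=4  [6,7,8,9]=6
  size 5 → [0,2,7,8,9]=5  [2,6,7,8,9]=10  [3,4,5,6,9]=1  [4,5,6,8,9]=5  [5,6,7,8,9]=10
  size 6 → [0,2,6,7,8,9]=15  [1,3,4,5,6,9]=1  [2,5,6,7,8,9]=20  [3,4,5,6,8,9]=6  [4,5,6,7,8,9]=15
  size 7 → [0,2,5,6,7,8,9]=35  [1,3,4,5,6,8,9]=7  [2,4,5,6,7,8,9]=35  [3,4,5,6,7,8,9]=21
  size 8 → [0,2,4,5,6,7,8,9]=70  [1,3,4,5,6,7,8,9]=28  [2,3,4,5,6,7,8,9]=56
  first=0(z) contributes 84
  first=1(y) contributes 126
|[w]| = 210

210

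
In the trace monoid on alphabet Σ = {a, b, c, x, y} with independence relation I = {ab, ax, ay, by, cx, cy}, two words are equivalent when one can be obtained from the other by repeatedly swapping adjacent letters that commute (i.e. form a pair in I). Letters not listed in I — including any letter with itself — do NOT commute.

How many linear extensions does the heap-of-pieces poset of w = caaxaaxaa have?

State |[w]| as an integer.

36

0(c) covers ∅
1(a) covers 0:c
2(a) covers 1:a
3(x) covers ∅
4(a) covers 2:a
5(a) covers 4:a
6(x) covers 3:x
7(a) covers 5:a
8(a) covers 7:a
floor of heap: 0:c, 3:x
completions by unplaced set U, small U first (add the entries for U minus each lowest piece of U):
  |U|=1: {6}:1  {8}:1
  |U|=2: {3,6}:1  {6,8}:2  {7,8}:1
  |U|=3: {3,6,8}:3  {5,7,8}:1  {6,7,8}:3
  |U|=4: {3,6,7,8}:6  {4,5,7,8}:1  {5,6,7,8}:4
  |U|=5: {2,4,5,7,8}:1  {3,5,6,7,8}:10  {4,5,6,7,8}:5
  |U|=6: {1,2,4,5,7,8}:1  {2,4,5,6,7,8}:6  {3,4,5,6,7,8}:15
  |U|=7: {0,1,2,4,5,7,8}:1  {1,2,4,5,6,7,8}:7  {2,3,4,5,6,7,8}:21
  start at 0(c): 28
  start at 3(x): 8
sum over floor = 36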